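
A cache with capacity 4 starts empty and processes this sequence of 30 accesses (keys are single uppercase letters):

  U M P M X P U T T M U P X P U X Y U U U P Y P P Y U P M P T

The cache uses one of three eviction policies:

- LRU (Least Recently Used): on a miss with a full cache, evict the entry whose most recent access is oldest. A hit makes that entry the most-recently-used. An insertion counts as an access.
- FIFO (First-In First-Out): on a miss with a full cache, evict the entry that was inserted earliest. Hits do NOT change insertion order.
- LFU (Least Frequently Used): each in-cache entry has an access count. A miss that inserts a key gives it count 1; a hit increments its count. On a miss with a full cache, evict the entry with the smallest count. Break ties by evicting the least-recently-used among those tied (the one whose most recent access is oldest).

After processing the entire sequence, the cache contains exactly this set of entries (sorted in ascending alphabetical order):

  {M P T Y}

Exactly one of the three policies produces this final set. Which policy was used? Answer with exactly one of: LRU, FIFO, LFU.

Simulating under each policy and comparing final sets:
  LRU: final set = {M P T U} -> differs
  FIFO: final set = {M P T Y} -> MATCHES target
  LFU: final set = {M P T U} -> differs
Only FIFO produces the target set.

Answer: FIFO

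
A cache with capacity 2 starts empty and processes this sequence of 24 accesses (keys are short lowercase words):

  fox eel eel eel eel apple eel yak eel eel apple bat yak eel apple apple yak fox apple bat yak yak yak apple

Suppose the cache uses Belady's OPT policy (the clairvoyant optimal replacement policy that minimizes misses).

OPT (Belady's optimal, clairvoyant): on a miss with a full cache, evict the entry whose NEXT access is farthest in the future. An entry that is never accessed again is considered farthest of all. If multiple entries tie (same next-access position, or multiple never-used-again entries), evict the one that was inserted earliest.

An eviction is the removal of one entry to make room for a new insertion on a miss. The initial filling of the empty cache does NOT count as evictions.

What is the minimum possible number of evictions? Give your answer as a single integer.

Answer: 9

Derivation:
OPT (Belady) simulation (capacity=2):
  1. access fox: MISS. Cache: [fox]
  2. access eel: MISS. Cache: [fox eel]
  3. access eel: HIT. Next use of eel: step 4. Cache: [fox eel]
  4. access eel: HIT. Next use of eel: step 5. Cache: [fox eel]
  5. access eel: HIT. Next use of eel: step 7. Cache: [fox eel]
  6. access apple: MISS, evict fox (next use: step 18). Cache: [eel apple]
  7. access eel: HIT. Next use of eel: step 9. Cache: [eel apple]
  8. access yak: MISS, evict apple (next use: step 11). Cache: [eel yak]
  9. access eel: HIT. Next use of eel: step 10. Cache: [eel yak]
  10. access eel: HIT. Next use of eel: step 14. Cache: [eel yak]
  11. access apple: MISS, evict eel (next use: step 14). Cache: [yak apple]
  12. access bat: MISS, evict apple (next use: step 15). Cache: [yak bat]
  13. access yak: HIT. Next use of yak: step 17. Cache: [yak bat]
  14. access eel: MISS, evict bat (next use: step 20). Cache: [yak eel]
  15. access apple: MISS, evict eel (next use: never). Cache: [yak apple]
  16. access apple: HIT. Next use of apple: step 19. Cache: [yak apple]
  17. access yak: HIT. Next use of yak: step 21. Cache: [yak apple]
  18. access fox: MISS, evict yak (next use: step 21). Cache: [apple fox]
  19. access apple: HIT. Next use of apple: step 24. Cache: [apple fox]
  20. access bat: MISS, evict fox (next use: never). Cache: [apple bat]
  21. access yak: MISS, evict bat (next use: never). Cache: [apple yak]
  22. access yak: HIT. Next use of yak: step 23. Cache: [apple yak]
  23. access yak: HIT. Next use of yak: never. Cache: [apple yak]
  24. access apple: HIT. Next use of apple: never. Cache: [apple yak]
Total: 13 hits, 11 misses, 9 evictions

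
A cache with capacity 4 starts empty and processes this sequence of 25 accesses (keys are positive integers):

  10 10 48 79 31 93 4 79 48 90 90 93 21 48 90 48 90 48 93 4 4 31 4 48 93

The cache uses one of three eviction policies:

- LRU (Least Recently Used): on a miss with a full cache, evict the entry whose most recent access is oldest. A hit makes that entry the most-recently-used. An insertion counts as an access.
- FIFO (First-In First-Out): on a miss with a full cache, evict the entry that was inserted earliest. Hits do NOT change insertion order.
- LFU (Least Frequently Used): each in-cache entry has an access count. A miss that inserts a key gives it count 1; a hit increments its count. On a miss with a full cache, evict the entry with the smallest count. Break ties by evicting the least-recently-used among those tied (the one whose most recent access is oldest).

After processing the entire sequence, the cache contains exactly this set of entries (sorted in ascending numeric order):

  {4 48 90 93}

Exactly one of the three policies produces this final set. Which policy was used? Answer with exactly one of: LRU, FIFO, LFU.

Simulating under each policy and comparing final sets:
  LRU: final set = {4 31 48 93} -> differs
  FIFO: final set = {4 31 48 93} -> differs
  LFU: final set = {4 48 90 93} -> MATCHES target
Only LFU produces the target set.

Answer: LFU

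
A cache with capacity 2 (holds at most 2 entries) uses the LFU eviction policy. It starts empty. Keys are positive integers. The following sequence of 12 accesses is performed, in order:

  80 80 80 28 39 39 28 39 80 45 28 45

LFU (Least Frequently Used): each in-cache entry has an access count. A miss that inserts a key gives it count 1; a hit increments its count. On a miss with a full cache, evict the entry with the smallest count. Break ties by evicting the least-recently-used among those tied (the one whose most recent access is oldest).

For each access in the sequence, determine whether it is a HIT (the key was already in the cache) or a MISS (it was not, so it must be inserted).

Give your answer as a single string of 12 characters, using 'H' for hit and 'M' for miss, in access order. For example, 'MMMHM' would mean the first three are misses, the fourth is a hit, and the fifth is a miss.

Answer: MHHMMHMMHMMM

Derivation:
LFU simulation (capacity=2):
  1. access 80: MISS. Cache: [80(c=1)]
  2. access 80: HIT, count now 2. Cache: [80(c=2)]
  3. access 80: HIT, count now 3. Cache: [80(c=3)]
  4. access 28: MISS. Cache: [28(c=1) 80(c=3)]
  5. access 39: MISS, evict 28(c=1). Cache: [39(c=1) 80(c=3)]
  6. access 39: HIT, count now 2. Cache: [39(c=2) 80(c=3)]
  7. access 28: MISS, evict 39(c=2). Cache: [28(c=1) 80(c=3)]
  8. access 39: MISS, evict 28(c=1). Cache: [39(c=1) 80(c=3)]
  9. access 80: HIT, count now 4. Cache: [39(c=1) 80(c=4)]
  10. access 45: MISS, evict 39(c=1). Cache: [45(c=1) 80(c=4)]
  11. access 28: MISS, evict 45(c=1). Cache: [28(c=1) 80(c=4)]
  12. access 45: MISS, evict 28(c=1). Cache: [45(c=1) 80(c=4)]
Total: 4 hits, 8 misses, 6 evictions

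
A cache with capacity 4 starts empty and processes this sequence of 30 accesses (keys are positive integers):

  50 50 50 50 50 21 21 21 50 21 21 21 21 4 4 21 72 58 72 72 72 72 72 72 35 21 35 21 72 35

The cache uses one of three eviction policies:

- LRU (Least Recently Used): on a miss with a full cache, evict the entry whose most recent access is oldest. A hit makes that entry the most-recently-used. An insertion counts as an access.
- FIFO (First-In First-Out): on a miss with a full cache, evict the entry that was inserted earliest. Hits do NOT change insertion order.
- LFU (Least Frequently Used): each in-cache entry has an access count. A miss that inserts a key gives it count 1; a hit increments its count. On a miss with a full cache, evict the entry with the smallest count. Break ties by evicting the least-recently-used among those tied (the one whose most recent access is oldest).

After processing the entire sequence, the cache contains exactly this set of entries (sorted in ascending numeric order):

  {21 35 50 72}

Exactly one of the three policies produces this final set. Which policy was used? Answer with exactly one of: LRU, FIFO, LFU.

Simulating under each policy and comparing final sets:
  LRU: final set = {21 35 58 72} -> differs
  FIFO: final set = {21 35 58 72} -> differs
  LFU: final set = {21 35 50 72} -> MATCHES target
Only LFU produces the target set.

Answer: LFU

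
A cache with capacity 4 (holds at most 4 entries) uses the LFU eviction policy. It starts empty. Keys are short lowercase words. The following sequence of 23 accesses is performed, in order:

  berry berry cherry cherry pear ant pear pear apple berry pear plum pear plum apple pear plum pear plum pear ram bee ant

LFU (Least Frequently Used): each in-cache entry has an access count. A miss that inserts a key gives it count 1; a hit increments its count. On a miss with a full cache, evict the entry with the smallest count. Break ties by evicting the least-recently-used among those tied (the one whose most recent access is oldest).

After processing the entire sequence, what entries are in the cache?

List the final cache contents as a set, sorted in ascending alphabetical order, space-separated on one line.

LFU simulation (capacity=4):
  1. access berry: MISS. Cache: [berry(c=1)]
  2. access berry: HIT, count now 2. Cache: [berry(c=2)]
  3. access cherry: MISS. Cache: [cherry(c=1) berry(c=2)]
  4. access cherry: HIT, count now 2. Cache: [berry(c=2) cherry(c=2)]
  5. access pear: MISS. Cache: [pear(c=1) berry(c=2) cherry(c=2)]
  6. access ant: MISS. Cache: [pear(c=1) ant(c=1) berry(c=2) cherry(c=2)]
  7. access pear: HIT, count now 2. Cache: [ant(c=1) berry(c=2) cherry(c=2) pear(c=2)]
  8. access pear: HIT, count now 3. Cache: [ant(c=1) berry(c=2) cherry(c=2) pear(c=3)]
  9. access apple: MISS, evict ant(c=1). Cache: [apple(c=1) berry(c=2) cherry(c=2) pear(c=3)]
  10. access berry: HIT, count now 3. Cache: [apple(c=1) cherry(c=2) pear(c=3) berry(c=3)]
  11. access pear: HIT, count now 4. Cache: [apple(c=1) cherry(c=2) berry(c=3) pear(c=4)]
  12. access plum: MISS, evict apple(c=1). Cache: [plum(c=1) cherry(c=2) berry(c=3) pear(c=4)]
  13. access pear: HIT, count now 5. Cache: [plum(c=1) cherry(c=2) berry(c=3) pear(c=5)]
  14. access plum: HIT, count now 2. Cache: [cherry(c=2) plum(c=2) berry(c=3) pear(c=5)]
  15. access apple: MISS, evict cherry(c=2). Cache: [apple(c=1) plum(c=2) berry(c=3) pear(c=5)]
  16. access pear: HIT, count now 6. Cache: [apple(c=1) plum(c=2) berry(c=3) pear(c=6)]
  17. access plum: HIT, count now 3. Cache: [apple(c=1) berry(c=3) plum(c=3) pear(c=6)]
  18. access pear: HIT, count now 7. Cache: [apple(c=1) berry(c=3) plum(c=3) pear(c=7)]
  19. access plum: HIT, count now 4. Cache: [apple(c=1) berry(c=3) plum(c=4) pear(c=7)]
  20. access pear: HIT, count now 8. Cache: [apple(c=1) berry(c=3) plum(c=4) pear(c=8)]
  21. access ram: MISS, evict apple(c=1). Cache: [ram(c=1) berry(c=3) plum(c=4) pear(c=8)]
  22. access bee: MISS, evict ram(c=1). Cache: [bee(c=1) berry(c=3) plum(c=4) pear(c=8)]
  23. access ant: MISS, evict bee(c=1). Cache: [ant(c=1) berry(c=3) plum(c=4) pear(c=8)]
Total: 13 hits, 10 misses, 6 evictions

Answer: ant berry pear plum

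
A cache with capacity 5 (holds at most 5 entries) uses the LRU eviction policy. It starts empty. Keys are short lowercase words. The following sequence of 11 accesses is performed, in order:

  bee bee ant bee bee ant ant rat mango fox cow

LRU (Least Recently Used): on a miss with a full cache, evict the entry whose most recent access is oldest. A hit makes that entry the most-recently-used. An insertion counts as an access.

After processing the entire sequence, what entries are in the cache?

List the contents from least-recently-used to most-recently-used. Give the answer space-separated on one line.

Answer: ant rat mango fox cow

Derivation:
LRU simulation (capacity=5):
  1. access bee: MISS. Cache (LRU->MRU): [bee]
  2. access bee: HIT. Cache (LRU->MRU): [bee]
  3. access ant: MISS. Cache (LRU->MRU): [bee ant]
  4. access bee: HIT. Cache (LRU->MRU): [ant bee]
  5. access bee: HIT. Cache (LRU->MRU): [ant bee]
  6. access ant: HIT. Cache (LRU->MRU): [bee ant]
  7. access ant: HIT. Cache (LRU->MRU): [bee ant]
  8. access rat: MISS. Cache (LRU->MRU): [bee ant rat]
  9. access mango: MISS. Cache (LRU->MRU): [bee ant rat mango]
  10. access fox: MISS. Cache (LRU->MRU): [bee ant rat mango fox]
  11. access cow: MISS, evict bee. Cache (LRU->MRU): [ant rat mango fox cow]
Total: 5 hits, 6 misses, 1 evictions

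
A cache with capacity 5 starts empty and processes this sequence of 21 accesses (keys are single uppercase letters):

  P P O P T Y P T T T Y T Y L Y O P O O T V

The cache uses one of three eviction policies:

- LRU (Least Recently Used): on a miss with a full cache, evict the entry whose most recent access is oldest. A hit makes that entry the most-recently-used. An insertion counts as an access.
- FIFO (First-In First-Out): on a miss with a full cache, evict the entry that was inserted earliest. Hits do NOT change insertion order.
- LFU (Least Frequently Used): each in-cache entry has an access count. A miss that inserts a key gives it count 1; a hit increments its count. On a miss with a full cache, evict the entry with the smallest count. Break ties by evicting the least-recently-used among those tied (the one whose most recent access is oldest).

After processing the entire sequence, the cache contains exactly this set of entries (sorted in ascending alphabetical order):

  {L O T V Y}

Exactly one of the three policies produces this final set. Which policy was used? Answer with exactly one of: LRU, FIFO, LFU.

Answer: FIFO

Derivation:
Simulating under each policy and comparing final sets:
  LRU: final set = {O P T V Y} -> differs
  FIFO: final set = {L O T V Y} -> MATCHES target
  LFU: final set = {O P T V Y} -> differs
Only FIFO produces the target set.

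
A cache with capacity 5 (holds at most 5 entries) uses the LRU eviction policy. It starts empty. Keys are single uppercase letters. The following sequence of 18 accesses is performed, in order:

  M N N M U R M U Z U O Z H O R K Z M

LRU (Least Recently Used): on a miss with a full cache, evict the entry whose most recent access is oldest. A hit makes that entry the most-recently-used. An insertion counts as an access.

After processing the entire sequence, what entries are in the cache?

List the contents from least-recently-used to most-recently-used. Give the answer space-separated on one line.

LRU simulation (capacity=5):
  1. access M: MISS. Cache (LRU->MRU): [M]
  2. access N: MISS. Cache (LRU->MRU): [M N]
  3. access N: HIT. Cache (LRU->MRU): [M N]
  4. access M: HIT. Cache (LRU->MRU): [N M]
  5. access U: MISS. Cache (LRU->MRU): [N M U]
  6. access R: MISS. Cache (LRU->MRU): [N M U R]
  7. access M: HIT. Cache (LRU->MRU): [N U R M]
  8. access U: HIT. Cache (LRU->MRU): [N R M U]
  9. access Z: MISS. Cache (LRU->MRU): [N R M U Z]
  10. access U: HIT. Cache (LRU->MRU): [N R M Z U]
  11. access O: MISS, evict N. Cache (LRU->MRU): [R M Z U O]
  12. access Z: HIT. Cache (LRU->MRU): [R M U O Z]
  13. access H: MISS, evict R. Cache (LRU->MRU): [M U O Z H]
  14. access O: HIT. Cache (LRU->MRU): [M U Z H O]
  15. access R: MISS, evict M. Cache (LRU->MRU): [U Z H O R]
  16. access K: MISS, evict U. Cache (LRU->MRU): [Z H O R K]
  17. access Z: HIT. Cache (LRU->MRU): [H O R K Z]
  18. access M: MISS, evict H. Cache (LRU->MRU): [O R K Z M]
Total: 8 hits, 10 misses, 5 evictions

Answer: O R K Z M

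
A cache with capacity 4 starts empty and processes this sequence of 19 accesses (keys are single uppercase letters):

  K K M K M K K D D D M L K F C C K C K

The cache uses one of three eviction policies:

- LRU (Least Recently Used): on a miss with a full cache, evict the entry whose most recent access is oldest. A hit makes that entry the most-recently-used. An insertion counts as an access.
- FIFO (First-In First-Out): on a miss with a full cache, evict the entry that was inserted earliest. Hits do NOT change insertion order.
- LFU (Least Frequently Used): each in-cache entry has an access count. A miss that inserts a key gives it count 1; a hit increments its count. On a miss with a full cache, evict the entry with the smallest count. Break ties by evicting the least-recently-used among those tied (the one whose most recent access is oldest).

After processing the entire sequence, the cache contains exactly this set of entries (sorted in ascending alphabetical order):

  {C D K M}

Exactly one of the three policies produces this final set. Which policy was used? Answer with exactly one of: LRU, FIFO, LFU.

Answer: LFU

Derivation:
Simulating under each policy and comparing final sets:
  LRU: final set = {C F K L} -> differs
  FIFO: final set = {C F K L} -> differs
  LFU: final set = {C D K M} -> MATCHES target
Only LFU produces the target set.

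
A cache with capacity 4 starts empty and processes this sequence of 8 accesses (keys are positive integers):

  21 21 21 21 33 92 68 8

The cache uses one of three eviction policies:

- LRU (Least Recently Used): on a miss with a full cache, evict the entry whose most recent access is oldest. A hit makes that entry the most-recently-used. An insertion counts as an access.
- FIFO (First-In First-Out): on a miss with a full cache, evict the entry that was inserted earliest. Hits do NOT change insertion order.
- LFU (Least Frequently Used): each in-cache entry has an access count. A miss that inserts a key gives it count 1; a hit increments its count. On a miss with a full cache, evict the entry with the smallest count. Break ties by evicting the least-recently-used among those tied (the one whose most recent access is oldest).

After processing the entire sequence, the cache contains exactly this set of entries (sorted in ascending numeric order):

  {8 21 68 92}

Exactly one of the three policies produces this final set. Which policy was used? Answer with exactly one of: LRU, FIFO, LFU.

Simulating under each policy and comparing final sets:
  LRU: final set = {8 33 68 92} -> differs
  FIFO: final set = {8 33 68 92} -> differs
  LFU: final set = {8 21 68 92} -> MATCHES target
Only LFU produces the target set.

Answer: LFU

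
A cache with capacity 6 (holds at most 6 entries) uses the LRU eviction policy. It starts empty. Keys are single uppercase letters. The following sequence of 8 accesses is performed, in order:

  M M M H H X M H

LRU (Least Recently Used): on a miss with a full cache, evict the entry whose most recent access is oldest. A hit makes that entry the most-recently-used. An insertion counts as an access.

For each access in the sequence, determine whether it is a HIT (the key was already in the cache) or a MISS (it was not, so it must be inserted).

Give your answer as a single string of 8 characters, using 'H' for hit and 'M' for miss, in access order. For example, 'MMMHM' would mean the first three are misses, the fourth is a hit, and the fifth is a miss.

Answer: MHHMHMHH

Derivation:
LRU simulation (capacity=6):
  1. access M: MISS. Cache (LRU->MRU): [M]
  2. access M: HIT. Cache (LRU->MRU): [M]
  3. access M: HIT. Cache (LRU->MRU): [M]
  4. access H: MISS. Cache (LRU->MRU): [M H]
  5. access H: HIT. Cache (LRU->MRU): [M H]
  6. access X: MISS. Cache (LRU->MRU): [M H X]
  7. access M: HIT. Cache (LRU->MRU): [H X M]
  8. access H: HIT. Cache (LRU->MRU): [X M H]
Total: 5 hits, 3 misses, 0 evictions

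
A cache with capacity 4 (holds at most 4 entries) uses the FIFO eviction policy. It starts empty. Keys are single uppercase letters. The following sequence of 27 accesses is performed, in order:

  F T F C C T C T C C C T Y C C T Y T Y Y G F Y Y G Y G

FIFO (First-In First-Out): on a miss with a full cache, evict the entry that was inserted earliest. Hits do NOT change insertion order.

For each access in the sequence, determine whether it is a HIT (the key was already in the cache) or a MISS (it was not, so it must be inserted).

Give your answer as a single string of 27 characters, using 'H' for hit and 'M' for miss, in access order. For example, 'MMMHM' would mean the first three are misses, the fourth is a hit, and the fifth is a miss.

FIFO simulation (capacity=4):
  1. access F: MISS. Cache (old->new): [F]
  2. access T: MISS. Cache (old->new): [F T]
  3. access F: HIT. Cache (old->new): [F T]
  4. access C: MISS. Cache (old->new): [F T C]
  5. access C: HIT. Cache (old->new): [F T C]
  6. access T: HIT. Cache (old->new): [F T C]
  7. access C: HIT. Cache (old->new): [F T C]
  8. access T: HIT. Cache (old->new): [F T C]
  9. access C: HIT. Cache (old->new): [F T C]
  10. access C: HIT. Cache (old->new): [F T C]
  11. access C: HIT. Cache (old->new): [F T C]
  12. access T: HIT. Cache (old->new): [F T C]
  13. access Y: MISS. Cache (old->new): [F T C Y]
  14. access C: HIT. Cache (old->new): [F T C Y]
  15. access C: HIT. Cache (old->new): [F T C Y]
  16. access T: HIT. Cache (old->new): [F T C Y]
  17. access Y: HIT. Cache (old->new): [F T C Y]
  18. access T: HIT. Cache (old->new): [F T C Y]
  19. access Y: HIT. Cache (old->new): [F T C Y]
  20. access Y: HIT. Cache (old->new): [F T C Y]
  21. access G: MISS, evict F. Cache (old->new): [T C Y G]
  22. access F: MISS, evict T. Cache (old->new): [C Y G F]
  23. access Y: HIT. Cache (old->new): [C Y G F]
  24. access Y: HIT. Cache (old->new): [C Y G F]
  25. access G: HIT. Cache (old->new): [C Y G F]
  26. access Y: HIT. Cache (old->new): [C Y G F]
  27. access G: HIT. Cache (old->new): [C Y G F]
Total: 21 hits, 6 misses, 2 evictions

Answer: MMHMHHHHHHHHMHHHHHHHMMHHHHH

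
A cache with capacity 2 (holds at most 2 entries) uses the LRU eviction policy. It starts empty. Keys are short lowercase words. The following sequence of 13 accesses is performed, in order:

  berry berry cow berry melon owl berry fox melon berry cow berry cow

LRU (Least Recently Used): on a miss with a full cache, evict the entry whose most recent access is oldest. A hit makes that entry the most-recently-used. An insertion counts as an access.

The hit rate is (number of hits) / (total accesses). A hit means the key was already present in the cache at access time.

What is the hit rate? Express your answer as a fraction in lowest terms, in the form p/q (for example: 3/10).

Answer: 4/13

Derivation:
LRU simulation (capacity=2):
  1. access berry: MISS. Cache (LRU->MRU): [berry]
  2. access berry: HIT. Cache (LRU->MRU): [berry]
  3. access cow: MISS. Cache (LRU->MRU): [berry cow]
  4. access berry: HIT. Cache (LRU->MRU): [cow berry]
  5. access melon: MISS, evict cow. Cache (LRU->MRU): [berry melon]
  6. access owl: MISS, evict berry. Cache (LRU->MRU): [melon owl]
  7. access berry: MISS, evict melon. Cache (LRU->MRU): [owl berry]
  8. access fox: MISS, evict owl. Cache (LRU->MRU): [berry fox]
  9. access melon: MISS, evict berry. Cache (LRU->MRU): [fox melon]
  10. access berry: MISS, evict fox. Cache (LRU->MRU): [melon berry]
  11. access cow: MISS, evict melon. Cache (LRU->MRU): [berry cow]
  12. access berry: HIT. Cache (LRU->MRU): [cow berry]
  13. access cow: HIT. Cache (LRU->MRU): [berry cow]
Total: 4 hits, 9 misses, 7 evictions

Hit rate = 4/13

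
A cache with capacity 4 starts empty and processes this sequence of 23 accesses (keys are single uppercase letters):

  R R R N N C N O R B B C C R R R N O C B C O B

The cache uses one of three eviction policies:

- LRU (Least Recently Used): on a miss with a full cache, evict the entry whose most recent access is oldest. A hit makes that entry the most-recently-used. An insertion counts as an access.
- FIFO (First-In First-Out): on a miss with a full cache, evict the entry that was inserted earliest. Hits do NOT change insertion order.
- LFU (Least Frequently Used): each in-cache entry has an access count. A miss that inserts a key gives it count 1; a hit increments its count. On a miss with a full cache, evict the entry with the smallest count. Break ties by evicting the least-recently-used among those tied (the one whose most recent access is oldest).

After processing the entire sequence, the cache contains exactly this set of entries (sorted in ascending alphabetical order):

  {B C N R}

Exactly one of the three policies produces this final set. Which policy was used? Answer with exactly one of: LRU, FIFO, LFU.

Simulating under each policy and comparing final sets:
  LRU: final set = {B C N O} -> differs
  FIFO: final set = {B C N O} -> differs
  LFU: final set = {B C N R} -> MATCHES target
Only LFU produces the target set.

Answer: LFU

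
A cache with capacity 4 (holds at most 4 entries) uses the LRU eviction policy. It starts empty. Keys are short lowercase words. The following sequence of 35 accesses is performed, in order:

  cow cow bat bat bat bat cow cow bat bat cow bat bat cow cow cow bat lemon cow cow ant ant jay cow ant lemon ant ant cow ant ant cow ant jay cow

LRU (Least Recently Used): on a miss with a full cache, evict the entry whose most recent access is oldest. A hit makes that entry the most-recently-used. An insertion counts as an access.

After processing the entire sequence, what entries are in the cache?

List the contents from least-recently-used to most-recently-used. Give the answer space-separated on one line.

Answer: lemon ant jay cow

Derivation:
LRU simulation (capacity=4):
  1. access cow: MISS. Cache (LRU->MRU): [cow]
  2. access cow: HIT. Cache (LRU->MRU): [cow]
  3. access bat: MISS. Cache (LRU->MRU): [cow bat]
  4. access bat: HIT. Cache (LRU->MRU): [cow bat]
  5. access bat: HIT. Cache (LRU->MRU): [cow bat]
  6. access bat: HIT. Cache (LRU->MRU): [cow bat]
  7. access cow: HIT. Cache (LRU->MRU): [bat cow]
  8. access cow: HIT. Cache (LRU->MRU): [bat cow]
  9. access bat: HIT. Cache (LRU->MRU): [cow bat]
  10. access bat: HIT. Cache (LRU->MRU): [cow bat]
  11. access cow: HIT. Cache (LRU->MRU): [bat cow]
  12. access bat: HIT. Cache (LRU->MRU): [cow bat]
  13. access bat: HIT. Cache (LRU->MRU): [cow bat]
  14. access cow: HIT. Cache (LRU->MRU): [bat cow]
  15. access cow: HIT. Cache (LRU->MRU): [bat cow]
  16. access cow: HIT. Cache (LRU->MRU): [bat cow]
  17. access bat: HIT. Cache (LRU->MRU): [cow bat]
  18. access lemon: MISS. Cache (LRU->MRU): [cow bat lemon]
  19. access cow: HIT. Cache (LRU->MRU): [bat lemon cow]
  20. access cow: HIT. Cache (LRU->MRU): [bat lemon cow]
  21. access ant: MISS. Cache (LRU->MRU): [bat lemon cow ant]
  22. access ant: HIT. Cache (LRU->MRU): [bat lemon cow ant]
  23. access jay: MISS, evict bat. Cache (LRU->MRU): [lemon cow ant jay]
  24. access cow: HIT. Cache (LRU->MRU): [lemon ant jay cow]
  25. access ant: HIT. Cache (LRU->MRU): [lemon jay cow ant]
  26. access lemon: HIT. Cache (LRU->MRU): [jay cow ant lemon]
  27. access ant: HIT. Cache (LRU->MRU): [jay cow lemon ant]
  28. access ant: HIT. Cache (LRU->MRU): [jay cow lemon ant]
  29. access cow: HIT. Cache (LRU->MRU): [jay lemon ant cow]
  30. access ant: HIT. Cache (LRU->MRU): [jay lemon cow ant]
  31. access ant: HIT. Cache (LRU->MRU): [jay lemon cow ant]
  32. access cow: HIT. Cache (LRU->MRU): [jay lemon ant cow]
  33. access ant: HIT. Cache (LRU->MRU): [jay lemon cow ant]
  34. access jay: HIT. Cache (LRU->MRU): [lemon cow ant jay]
  35. access cow: HIT. Cache (LRU->MRU): [lemon ant jay cow]
Total: 30 hits, 5 misses, 1 evictions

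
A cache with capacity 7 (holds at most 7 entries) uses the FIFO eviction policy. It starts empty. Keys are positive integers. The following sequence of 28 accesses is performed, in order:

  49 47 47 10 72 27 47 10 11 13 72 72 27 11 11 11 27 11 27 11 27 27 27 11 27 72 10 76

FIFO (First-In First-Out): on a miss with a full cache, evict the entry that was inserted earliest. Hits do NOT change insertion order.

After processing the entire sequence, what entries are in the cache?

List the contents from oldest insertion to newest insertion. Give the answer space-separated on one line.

FIFO simulation (capacity=7):
  1. access 49: MISS. Cache (old->new): [49]
  2. access 47: MISS. Cache (old->new): [49 47]
  3. access 47: HIT. Cache (old->new): [49 47]
  4. access 10: MISS. Cache (old->new): [49 47 10]
  5. access 72: MISS. Cache (old->new): [49 47 10 72]
  6. access 27: MISS. Cache (old->new): [49 47 10 72 27]
  7. access 47: HIT. Cache (old->new): [49 47 10 72 27]
  8. access 10: HIT. Cache (old->new): [49 47 10 72 27]
  9. access 11: MISS. Cache (old->new): [49 47 10 72 27 11]
  10. access 13: MISS. Cache (old->new): [49 47 10 72 27 11 13]
  11. access 72: HIT. Cache (old->new): [49 47 10 72 27 11 13]
  12. access 72: HIT. Cache (old->new): [49 47 10 72 27 11 13]
  13. access 27: HIT. Cache (old->new): [49 47 10 72 27 11 13]
  14. access 11: HIT. Cache (old->new): [49 47 10 72 27 11 13]
  15. access 11: HIT. Cache (old->new): [49 47 10 72 27 11 13]
  16. access 11: HIT. Cache (old->new): [49 47 10 72 27 11 13]
  17. access 27: HIT. Cache (old->new): [49 47 10 72 27 11 13]
  18. access 11: HIT. Cache (old->new): [49 47 10 72 27 11 13]
  19. access 27: HIT. Cache (old->new): [49 47 10 72 27 11 13]
  20. access 11: HIT. Cache (old->new): [49 47 10 72 27 11 13]
  21. access 27: HIT. Cache (old->new): [49 47 10 72 27 11 13]
  22. access 27: HIT. Cache (old->new): [49 47 10 72 27 11 13]
  23. access 27: HIT. Cache (old->new): [49 47 10 72 27 11 13]
  24. access 11: HIT. Cache (old->new): [49 47 10 72 27 11 13]
  25. access 27: HIT. Cache (old->new): [49 47 10 72 27 11 13]
  26. access 72: HIT. Cache (old->new): [49 47 10 72 27 11 13]
  27. access 10: HIT. Cache (old->new): [49 47 10 72 27 11 13]
  28. access 76: MISS, evict 49. Cache (old->new): [47 10 72 27 11 13 76]
Total: 20 hits, 8 misses, 1 evictions

Answer: 47 10 72 27 11 13 76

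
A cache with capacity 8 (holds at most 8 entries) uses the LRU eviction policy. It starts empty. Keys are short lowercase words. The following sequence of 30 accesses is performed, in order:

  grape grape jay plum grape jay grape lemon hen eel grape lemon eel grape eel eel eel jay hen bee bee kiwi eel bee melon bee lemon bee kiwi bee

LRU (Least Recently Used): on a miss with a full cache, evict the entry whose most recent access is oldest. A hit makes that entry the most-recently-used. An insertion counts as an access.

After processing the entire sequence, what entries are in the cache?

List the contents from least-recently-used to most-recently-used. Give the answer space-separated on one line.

LRU simulation (capacity=8):
  1. access grape: MISS. Cache (LRU->MRU): [grape]
  2. access grape: HIT. Cache (LRU->MRU): [grape]
  3. access jay: MISS. Cache (LRU->MRU): [grape jay]
  4. access plum: MISS. Cache (LRU->MRU): [grape jay plum]
  5. access grape: HIT. Cache (LRU->MRU): [jay plum grape]
  6. access jay: HIT. Cache (LRU->MRU): [plum grape jay]
  7. access grape: HIT. Cache (LRU->MRU): [plum jay grape]
  8. access lemon: MISS. Cache (LRU->MRU): [plum jay grape lemon]
  9. access hen: MISS. Cache (LRU->MRU): [plum jay grape lemon hen]
  10. access eel: MISS. Cache (LRU->MRU): [plum jay grape lemon hen eel]
  11. access grape: HIT. Cache (LRU->MRU): [plum jay lemon hen eel grape]
  12. access lemon: HIT. Cache (LRU->MRU): [plum jay hen eel grape lemon]
  13. access eel: HIT. Cache (LRU->MRU): [plum jay hen grape lemon eel]
  14. access grape: HIT. Cache (LRU->MRU): [plum jay hen lemon eel grape]
  15. access eel: HIT. Cache (LRU->MRU): [plum jay hen lemon grape eel]
  16. access eel: HIT. Cache (LRU->MRU): [plum jay hen lemon grape eel]
  17. access eel: HIT. Cache (LRU->MRU): [plum jay hen lemon grape eel]
  18. access jay: HIT. Cache (LRU->MRU): [plum hen lemon grape eel jay]
  19. access hen: HIT. Cache (LRU->MRU): [plum lemon grape eel jay hen]
  20. access bee: MISS. Cache (LRU->MRU): [plum lemon grape eel jay hen bee]
  21. access bee: HIT. Cache (LRU->MRU): [plum lemon grape eel jay hen bee]
  22. access kiwi: MISS. Cache (LRU->MRU): [plum lemon grape eel jay hen bee kiwi]
  23. access eel: HIT. Cache (LRU->MRU): [plum lemon grape jay hen bee kiwi eel]
  24. access bee: HIT. Cache (LRU->MRU): [plum lemon grape jay hen kiwi eel bee]
  25. access melon: MISS, evict plum. Cache (LRU->MRU): [lemon grape jay hen kiwi eel bee melon]
  26. access bee: HIT. Cache (LRU->MRU): [lemon grape jay hen kiwi eel melon bee]
  27. access lemon: HIT. Cache (LRU->MRU): [grape jay hen kiwi eel melon bee lemon]
  28. access bee: HIT. Cache (LRU->MRU): [grape jay hen kiwi eel melon lemon bee]
  29. access kiwi: HIT. Cache (LRU->MRU): [grape jay hen eel melon lemon bee kiwi]
  30. access bee: HIT. Cache (LRU->MRU): [grape jay hen eel melon lemon kiwi bee]
Total: 21 hits, 9 misses, 1 evictions

Answer: grape jay hen eel melon lemon kiwi bee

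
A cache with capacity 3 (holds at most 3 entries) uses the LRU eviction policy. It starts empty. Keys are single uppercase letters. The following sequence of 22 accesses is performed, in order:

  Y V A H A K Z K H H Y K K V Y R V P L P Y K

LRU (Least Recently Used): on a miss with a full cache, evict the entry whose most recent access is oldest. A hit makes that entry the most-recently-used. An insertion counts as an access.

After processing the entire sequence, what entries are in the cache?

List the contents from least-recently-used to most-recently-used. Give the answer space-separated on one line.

LRU simulation (capacity=3):
  1. access Y: MISS. Cache (LRU->MRU): [Y]
  2. access V: MISS. Cache (LRU->MRU): [Y V]
  3. access A: MISS. Cache (LRU->MRU): [Y V A]
  4. access H: MISS, evict Y. Cache (LRU->MRU): [V A H]
  5. access A: HIT. Cache (LRU->MRU): [V H A]
  6. access K: MISS, evict V. Cache (LRU->MRU): [H A K]
  7. access Z: MISS, evict H. Cache (LRU->MRU): [A K Z]
  8. access K: HIT. Cache (LRU->MRU): [A Z K]
  9. access H: MISS, evict A. Cache (LRU->MRU): [Z K H]
  10. access H: HIT. Cache (LRU->MRU): [Z K H]
  11. access Y: MISS, evict Z. Cache (LRU->MRU): [K H Y]
  12. access K: HIT. Cache (LRU->MRU): [H Y K]
  13. access K: HIT. Cache (LRU->MRU): [H Y K]
  14. access V: MISS, evict H. Cache (LRU->MRU): [Y K V]
  15. access Y: HIT. Cache (LRU->MRU): [K V Y]
  16. access R: MISS, evict K. Cache (LRU->MRU): [V Y R]
  17. access V: HIT. Cache (LRU->MRU): [Y R V]
  18. access P: MISS, evict Y. Cache (LRU->MRU): [R V P]
  19. access L: MISS, evict R. Cache (LRU->MRU): [V P L]
  20. access P: HIT. Cache (LRU->MRU): [V L P]
  21. access Y: MISS, evict V. Cache (LRU->MRU): [L P Y]
  22. access K: MISS, evict L. Cache (LRU->MRU): [P Y K]
Total: 8 hits, 14 misses, 11 evictions

Answer: P Y K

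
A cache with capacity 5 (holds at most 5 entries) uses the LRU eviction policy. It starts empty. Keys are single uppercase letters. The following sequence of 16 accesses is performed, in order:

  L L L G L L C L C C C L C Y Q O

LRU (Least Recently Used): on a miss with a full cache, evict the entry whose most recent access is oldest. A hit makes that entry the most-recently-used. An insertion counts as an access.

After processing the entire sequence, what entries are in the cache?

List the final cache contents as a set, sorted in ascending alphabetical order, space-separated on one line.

Answer: C L O Q Y

Derivation:
LRU simulation (capacity=5):
  1. access L: MISS. Cache (LRU->MRU): [L]
  2. access L: HIT. Cache (LRU->MRU): [L]
  3. access L: HIT. Cache (LRU->MRU): [L]
  4. access G: MISS. Cache (LRU->MRU): [L G]
  5. access L: HIT. Cache (LRU->MRU): [G L]
  6. access L: HIT. Cache (LRU->MRU): [G L]
  7. access C: MISS. Cache (LRU->MRU): [G L C]
  8. access L: HIT. Cache (LRU->MRU): [G C L]
  9. access C: HIT. Cache (LRU->MRU): [G L C]
  10. access C: HIT. Cache (LRU->MRU): [G L C]
  11. access C: HIT. Cache (LRU->MRU): [G L C]
  12. access L: HIT. Cache (LRU->MRU): [G C L]
  13. access C: HIT. Cache (LRU->MRU): [G L C]
  14. access Y: MISS. Cache (LRU->MRU): [G L C Y]
  15. access Q: MISS. Cache (LRU->MRU): [G L C Y Q]
  16. access O: MISS, evict G. Cache (LRU->MRU): [L C Y Q O]
Total: 10 hits, 6 misses, 1 evictions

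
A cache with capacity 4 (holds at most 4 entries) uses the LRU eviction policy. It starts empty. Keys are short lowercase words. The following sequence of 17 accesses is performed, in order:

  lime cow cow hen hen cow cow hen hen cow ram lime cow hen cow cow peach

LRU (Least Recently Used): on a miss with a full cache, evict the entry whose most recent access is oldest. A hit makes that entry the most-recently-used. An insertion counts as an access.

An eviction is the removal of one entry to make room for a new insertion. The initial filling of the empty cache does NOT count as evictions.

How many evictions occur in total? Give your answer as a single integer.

Answer: 1

Derivation:
LRU simulation (capacity=4):
  1. access lime: MISS. Cache (LRU->MRU): [lime]
  2. access cow: MISS. Cache (LRU->MRU): [lime cow]
  3. access cow: HIT. Cache (LRU->MRU): [lime cow]
  4. access hen: MISS. Cache (LRU->MRU): [lime cow hen]
  5. access hen: HIT. Cache (LRU->MRU): [lime cow hen]
  6. access cow: HIT. Cache (LRU->MRU): [lime hen cow]
  7. access cow: HIT. Cache (LRU->MRU): [lime hen cow]
  8. access hen: HIT. Cache (LRU->MRU): [lime cow hen]
  9. access hen: HIT. Cache (LRU->MRU): [lime cow hen]
  10. access cow: HIT. Cache (LRU->MRU): [lime hen cow]
  11. access ram: MISS. Cache (LRU->MRU): [lime hen cow ram]
  12. access lime: HIT. Cache (LRU->MRU): [hen cow ram lime]
  13. access cow: HIT. Cache (LRU->MRU): [hen ram lime cow]
  14. access hen: HIT. Cache (LRU->MRU): [ram lime cow hen]
  15. access cow: HIT. Cache (LRU->MRU): [ram lime hen cow]
  16. access cow: HIT. Cache (LRU->MRU): [ram lime hen cow]
  17. access peach: MISS, evict ram. Cache (LRU->MRU): [lime hen cow peach]
Total: 12 hits, 5 misses, 1 evictions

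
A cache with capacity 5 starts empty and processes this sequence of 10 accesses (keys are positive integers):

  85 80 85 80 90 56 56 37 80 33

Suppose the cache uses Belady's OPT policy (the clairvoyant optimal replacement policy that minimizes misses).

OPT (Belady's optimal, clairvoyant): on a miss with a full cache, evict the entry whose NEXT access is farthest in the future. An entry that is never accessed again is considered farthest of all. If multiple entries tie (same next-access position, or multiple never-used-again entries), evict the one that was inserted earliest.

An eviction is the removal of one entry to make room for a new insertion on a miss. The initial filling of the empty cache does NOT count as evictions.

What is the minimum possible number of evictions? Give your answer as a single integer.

Answer: 1

Derivation:
OPT (Belady) simulation (capacity=5):
  1. access 85: MISS. Cache: [85]
  2. access 80: MISS. Cache: [85 80]
  3. access 85: HIT. Next use of 85: never. Cache: [85 80]
  4. access 80: HIT. Next use of 80: step 9. Cache: [85 80]
  5. access 90: MISS. Cache: [85 80 90]
  6. access 56: MISS. Cache: [85 80 90 56]
  7. access 56: HIT. Next use of 56: never. Cache: [85 80 90 56]
  8. access 37: MISS. Cache: [85 80 90 56 37]
  9. access 80: HIT. Next use of 80: never. Cache: [85 80 90 56 37]
  10. access 33: MISS, evict 85 (next use: never). Cache: [80 90 56 37 33]
Total: 4 hits, 6 misses, 1 evictions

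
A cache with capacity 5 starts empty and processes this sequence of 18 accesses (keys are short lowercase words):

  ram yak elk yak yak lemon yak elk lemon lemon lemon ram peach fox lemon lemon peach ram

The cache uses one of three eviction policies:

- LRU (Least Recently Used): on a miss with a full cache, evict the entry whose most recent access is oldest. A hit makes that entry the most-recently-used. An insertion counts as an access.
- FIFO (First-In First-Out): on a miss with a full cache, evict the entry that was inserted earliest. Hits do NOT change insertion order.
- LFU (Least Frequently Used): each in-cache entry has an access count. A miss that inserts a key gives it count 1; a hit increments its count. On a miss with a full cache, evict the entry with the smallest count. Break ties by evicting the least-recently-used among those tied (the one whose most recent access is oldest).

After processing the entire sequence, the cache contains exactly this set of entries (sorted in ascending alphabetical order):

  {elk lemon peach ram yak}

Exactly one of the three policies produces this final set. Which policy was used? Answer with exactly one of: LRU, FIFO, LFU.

Simulating under each policy and comparing final sets:
  LRU: final set = {elk fox lemon peach ram} -> differs
  FIFO: final set = {elk fox lemon peach ram} -> differs
  LFU: final set = {elk lemon peach ram yak} -> MATCHES target
Only LFU produces the target set.

Answer: LFU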